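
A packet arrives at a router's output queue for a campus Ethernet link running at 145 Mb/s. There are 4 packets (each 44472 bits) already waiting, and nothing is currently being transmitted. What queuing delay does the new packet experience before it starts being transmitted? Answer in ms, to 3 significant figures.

Each queued packet: L/R = 44472/145000000 = 0.306703 ms.
4 queued → 1.22681 ms.
Queuing delay = 1.23 ms.

1.23 ms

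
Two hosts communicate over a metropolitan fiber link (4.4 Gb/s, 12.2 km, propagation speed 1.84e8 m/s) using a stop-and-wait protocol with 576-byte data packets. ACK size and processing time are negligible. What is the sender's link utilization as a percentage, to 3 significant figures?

t_tx = L/R = 4608/4400000000 = 1.04727e-06 s.
t_prop = 12200/184000000 = 6.63043e-05 s; RTT = 0.000132609 s.
Cycle = t_tx + RTT = 0.000133656 s.
Utilization = t_tx / cycle = 1.04727e-06/0.000133656 = 0.784 %.

0.784 %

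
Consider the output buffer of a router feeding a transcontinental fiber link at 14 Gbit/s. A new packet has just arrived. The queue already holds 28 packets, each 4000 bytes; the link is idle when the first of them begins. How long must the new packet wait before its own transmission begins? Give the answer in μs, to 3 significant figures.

64.0 μs

Each queued packet: L/R = 32000/14000000000 = 2.28571 μs.
28 queued → 64 μs.
Queuing delay = 64.0 μs.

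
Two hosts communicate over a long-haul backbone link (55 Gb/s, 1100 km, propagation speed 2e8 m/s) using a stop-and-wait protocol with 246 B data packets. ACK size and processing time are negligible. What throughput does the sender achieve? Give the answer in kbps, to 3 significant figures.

t_tx = L/R = 1968/55000000000 = 3.57818e-08 s.
t_prop = 1100000/200000000 = 0.0055 s; RTT = 0.011 s.
Cycle = t_tx + RTT = 0.011 s.
Throughput = L / cycle = 1968 / 0.011 = 179 kbps.

179 kbps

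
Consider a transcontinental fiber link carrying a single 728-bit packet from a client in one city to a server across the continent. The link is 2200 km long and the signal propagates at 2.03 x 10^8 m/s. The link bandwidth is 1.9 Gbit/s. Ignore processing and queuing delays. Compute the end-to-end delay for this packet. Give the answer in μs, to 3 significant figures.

10800 μs

Transmission delay = L/R = 728 / 1900000000 = 0.383158 μs.
Propagation delay = d/s = 2200000 m / 2.03e+08 m/s = 10837.4 μs.
Total = 10800 μs.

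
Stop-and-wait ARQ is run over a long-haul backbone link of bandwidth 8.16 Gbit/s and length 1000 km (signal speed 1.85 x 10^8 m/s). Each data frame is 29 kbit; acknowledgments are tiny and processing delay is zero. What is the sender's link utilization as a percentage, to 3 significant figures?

0.0329 %

t_tx = L/R = 29000/8160000000 = 3.55392e-06 s.
t_prop = 1000000/185000000 = 0.00540541 s; RTT = 0.0108108 s.
Cycle = t_tx + RTT = 0.0108144 s.
Utilization = t_tx / cycle = 3.55392e-06/0.0108144 = 0.0329 %.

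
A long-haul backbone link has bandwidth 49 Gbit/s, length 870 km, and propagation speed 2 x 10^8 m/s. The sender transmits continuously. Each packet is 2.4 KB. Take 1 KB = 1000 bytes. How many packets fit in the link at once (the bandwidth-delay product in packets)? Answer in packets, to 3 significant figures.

11100 packets

Propagation delay = 870000 / 200000000 = 0.00435 s.
BDP = R × t_prop = 49000000000 × 0.00435 = 213150000 bits.
In packets of 19200 bits: 11100 packets.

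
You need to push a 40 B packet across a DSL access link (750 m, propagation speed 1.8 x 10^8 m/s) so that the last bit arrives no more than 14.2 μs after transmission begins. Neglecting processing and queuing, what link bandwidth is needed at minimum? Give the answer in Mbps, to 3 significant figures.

31.9 Mbps

L = 320 bits.
Propagation delay = 750 / 180000000 = 4.16667 μs.
Transmission budget = 14.2 − 4.16667 = 10.0333 μs.
R ≥ L / t_tx = 320 bits / 1.00333e-05 s = 31.9 Mbps.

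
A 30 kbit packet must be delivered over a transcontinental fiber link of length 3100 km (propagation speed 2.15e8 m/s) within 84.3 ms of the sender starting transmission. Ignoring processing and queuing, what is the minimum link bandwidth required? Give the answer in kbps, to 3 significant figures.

Propagation delay = 3100000 / 215000000 = 14.4186 ms.
Transmission budget = 84.3 − 14.4186 = 69.8814 ms.
R ≥ L / t_tx = 30000 bits / 0.0698814 s = 429 kbps.

429 kbps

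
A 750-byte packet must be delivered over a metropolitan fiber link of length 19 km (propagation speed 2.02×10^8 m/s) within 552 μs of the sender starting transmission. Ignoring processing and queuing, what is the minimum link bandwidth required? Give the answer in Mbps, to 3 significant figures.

L = 6000 bits.
Propagation delay = 19000 / 202000000 = 94.0594 μs.
Transmission budget = 552 − 94.0594 = 457.941 μs.
R ≥ L / t_tx = 6000 bits / 0.000457941 s = 13.1 Mbps.

13.1 Mbps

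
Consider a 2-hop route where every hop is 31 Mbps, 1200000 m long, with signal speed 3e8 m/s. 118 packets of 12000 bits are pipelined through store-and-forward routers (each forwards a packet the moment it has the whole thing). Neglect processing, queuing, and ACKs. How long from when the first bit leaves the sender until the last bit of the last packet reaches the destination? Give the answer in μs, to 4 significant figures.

Per-hop transmission t_tx = L/R = 12000/31000000 = 387.097 μs.
Per-hop propagation t_prop = 1200000/300000000 = 4000 μs.
Pipeline fill: first packet needs 2·t_tx to clear all hops; remaining 117 packets each add one t_tx.
Total = (2+118-1)·t_tx + 2·t_prop = 119·387.097 + 2·4000 = 54060 μs.

54060 μs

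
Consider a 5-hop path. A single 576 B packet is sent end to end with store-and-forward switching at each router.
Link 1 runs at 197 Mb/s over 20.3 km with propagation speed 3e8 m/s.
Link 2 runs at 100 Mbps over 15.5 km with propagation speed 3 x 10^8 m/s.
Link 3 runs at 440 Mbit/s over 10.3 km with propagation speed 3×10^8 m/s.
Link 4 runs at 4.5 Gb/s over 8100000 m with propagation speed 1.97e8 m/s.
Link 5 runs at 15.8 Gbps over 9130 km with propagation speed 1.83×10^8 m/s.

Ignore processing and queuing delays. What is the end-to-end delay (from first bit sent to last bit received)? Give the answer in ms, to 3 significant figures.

L = 576 × 8 = 4608 bits.
Transmission delays (L/R per hop): 0.0233909, 0.04608, 0.0104727, 0.001024, 0.000291646 ms; sum = 0.0812592 ms.
Propagation delays (d/s per hop): 0.0676667, 0.0516667, 0.0343333, 41.1168, 49.8907 ms; sum = 91.1611 ms.
End-to-end = 91.2 ms.

91.2 ms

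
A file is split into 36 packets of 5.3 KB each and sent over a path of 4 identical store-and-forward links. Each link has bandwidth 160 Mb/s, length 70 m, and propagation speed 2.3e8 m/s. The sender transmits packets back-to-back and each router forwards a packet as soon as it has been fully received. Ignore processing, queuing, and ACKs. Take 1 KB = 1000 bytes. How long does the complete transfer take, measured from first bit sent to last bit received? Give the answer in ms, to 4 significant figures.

10.34 ms

Per-hop transmission t_tx = L/R = 42400/160000000 = 0.265 ms.
Per-hop propagation t_prop = 70/2.3e+08 = 0.000304348 ms.
Pipeline fill: first packet needs 4·t_tx to clear all hops; remaining 35 packets each add one t_tx.
Total = (4+36-1)·t_tx + 4·t_prop = 39·0.265 + 4·0.000304348 = 10.34 ms.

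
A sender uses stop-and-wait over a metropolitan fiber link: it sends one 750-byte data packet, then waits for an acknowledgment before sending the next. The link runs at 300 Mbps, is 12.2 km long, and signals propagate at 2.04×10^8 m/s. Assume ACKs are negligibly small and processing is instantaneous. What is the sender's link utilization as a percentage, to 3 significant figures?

t_tx = L/R = 6000/300000000 = 2e-05 s.
t_prop = 12200/204000000 = 5.98039e-05 s; RTT = 0.000119608 s.
Cycle = t_tx + RTT = 0.000139608 s.
Utilization = t_tx / cycle = 2e-05/0.000139608 = 14.3 %.

14.3 %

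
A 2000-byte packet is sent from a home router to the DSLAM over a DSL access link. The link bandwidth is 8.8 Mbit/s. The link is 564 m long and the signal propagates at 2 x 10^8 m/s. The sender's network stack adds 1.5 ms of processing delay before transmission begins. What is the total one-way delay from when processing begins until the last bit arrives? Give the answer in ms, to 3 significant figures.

3.32 ms

L = 2000 × 8 = 16000 bits.
Transmission delay = L/R = 16000 / 8800000 = 1.81818 ms.
Propagation delay = d/s = 564 m / 200000000 m/s = 0.00282 ms.
Plus processing delay 1.5 ms = 1.5 ms.
Total = 3.32 ms.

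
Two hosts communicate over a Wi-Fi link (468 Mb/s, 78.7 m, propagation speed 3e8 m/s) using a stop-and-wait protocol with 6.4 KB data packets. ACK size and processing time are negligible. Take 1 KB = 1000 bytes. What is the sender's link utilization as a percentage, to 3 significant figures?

99.5 %

t_tx = L/R = 51200/468000000 = 0.000109402 s.
t_prop = 78.7/300000000 = 2.62333e-07 s; RTT = 5.24667e-07 s.
Cycle = t_tx + RTT = 0.000109926 s.
Utilization = t_tx / cycle = 0.000109402/0.000109926 = 99.5 %.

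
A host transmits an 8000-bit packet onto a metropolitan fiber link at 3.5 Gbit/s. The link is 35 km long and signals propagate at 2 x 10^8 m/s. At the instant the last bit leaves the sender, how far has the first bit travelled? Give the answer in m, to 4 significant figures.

t_tx = L/R = 8000/3500000000 = 2.28571e-06 s.
Distance = s × t_tx = 200000000 × 2.28571e-06 = 457.1 m.

457.1 m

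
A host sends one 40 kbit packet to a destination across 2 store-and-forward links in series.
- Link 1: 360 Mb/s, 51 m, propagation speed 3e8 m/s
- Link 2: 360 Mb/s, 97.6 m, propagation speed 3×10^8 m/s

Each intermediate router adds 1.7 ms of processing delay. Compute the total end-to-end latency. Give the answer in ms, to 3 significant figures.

L = 40000 bits.
Transmission delay per hop = L/R = 40000/360000000 = 0.111111 ms; 2 hops → 0.222222 ms.
Propagation delays (d/s per hop): 0.00017, 0.000325333 ms; sum = 0.000495333 ms.
Processing at 1 router(s): 1 × 1.7 ms = 1.7 ms.
End-to-end = 1.92 ms.

1.92 ms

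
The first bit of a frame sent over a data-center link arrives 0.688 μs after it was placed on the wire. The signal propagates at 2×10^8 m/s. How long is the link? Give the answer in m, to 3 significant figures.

d = s × t_prop = 200000000 × 6.88e-07 = 138 m.

138 m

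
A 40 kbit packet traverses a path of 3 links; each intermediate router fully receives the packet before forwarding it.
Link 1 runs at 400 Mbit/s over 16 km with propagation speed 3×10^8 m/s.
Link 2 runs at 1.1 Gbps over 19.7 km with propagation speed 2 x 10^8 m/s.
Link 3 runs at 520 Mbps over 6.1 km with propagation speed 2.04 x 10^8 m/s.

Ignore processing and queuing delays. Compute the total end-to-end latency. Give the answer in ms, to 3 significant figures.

0.395 ms

L = 40000 bits.
Transmission delays (L/R per hop): 0.1, 0.0363636, 0.0769231 ms; sum = 0.213287 ms.
Propagation delays (d/s per hop): 0.0533333, 0.0985, 0.029902 ms; sum = 0.181735 ms.
End-to-end = 0.395 ms.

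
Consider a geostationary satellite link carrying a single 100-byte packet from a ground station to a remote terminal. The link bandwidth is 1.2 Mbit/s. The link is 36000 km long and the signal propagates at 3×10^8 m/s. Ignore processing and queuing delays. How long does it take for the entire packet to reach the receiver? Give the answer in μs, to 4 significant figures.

120700 μs

L = 100 × 8 = 800 bits.
Transmission delay = L/R = 800 / 1200000 = 666.667 μs.
Propagation delay = d/s = 36000000 m / 300000000 m/s = 120000 μs.
Total = 120700 μs.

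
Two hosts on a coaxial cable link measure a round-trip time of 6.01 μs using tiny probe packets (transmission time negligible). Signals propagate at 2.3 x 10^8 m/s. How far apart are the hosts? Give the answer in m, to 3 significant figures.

One-way propagation = RTT/2 = 3.005 μs.
d = s × t = 2.3e+08 × 3.005e-06 = 691 m.

691 m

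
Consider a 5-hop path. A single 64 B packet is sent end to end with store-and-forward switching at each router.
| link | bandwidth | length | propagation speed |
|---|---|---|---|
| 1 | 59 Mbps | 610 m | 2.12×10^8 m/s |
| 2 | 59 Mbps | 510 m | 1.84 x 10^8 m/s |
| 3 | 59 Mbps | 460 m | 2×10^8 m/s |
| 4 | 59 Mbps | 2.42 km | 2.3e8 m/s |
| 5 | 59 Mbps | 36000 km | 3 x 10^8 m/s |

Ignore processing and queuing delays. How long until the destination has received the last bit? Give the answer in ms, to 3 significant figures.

L = 64 × 8 = 512 bits.
Transmission delay per hop = L/R = 512/59000000 = 0.00867797 ms; 5 hops → 0.0433898 ms.
Propagation delays (d/s per hop): 0.00287736, 0.00277174, 0.0023, 0.0105217, 120 ms; sum = 120.018 ms.
End-to-end = 120 ms.

120 ms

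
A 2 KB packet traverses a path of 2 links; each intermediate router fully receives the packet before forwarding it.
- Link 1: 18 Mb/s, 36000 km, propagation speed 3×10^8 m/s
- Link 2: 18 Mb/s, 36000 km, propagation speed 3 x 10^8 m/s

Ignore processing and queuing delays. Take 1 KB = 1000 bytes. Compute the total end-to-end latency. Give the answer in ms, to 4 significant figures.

241.8 ms

L = 16000 bits.
Transmission delay per hop = L/R = 16000/18000000 = 0.888889 ms; 2 hops → 1.77778 ms.
Propagation delays (d/s per hop): 120, 120 ms; sum = 240 ms.
End-to-end = 241.8 ms.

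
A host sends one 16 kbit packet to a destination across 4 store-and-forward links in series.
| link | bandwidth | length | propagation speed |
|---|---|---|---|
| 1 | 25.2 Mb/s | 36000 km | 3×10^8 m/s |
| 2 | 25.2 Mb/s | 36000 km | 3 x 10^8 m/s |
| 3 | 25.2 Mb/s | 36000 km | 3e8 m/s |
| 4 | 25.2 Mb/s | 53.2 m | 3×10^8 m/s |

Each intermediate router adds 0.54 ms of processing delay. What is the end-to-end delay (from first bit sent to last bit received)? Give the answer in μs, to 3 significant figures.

364000 μs

L = 16000 bits.
Transmission delay per hop = L/R = 16000/25200000 = 634.921 μs; 4 hops → 2539.68 μs.
Propagation delays (d/s per hop): 120000, 120000, 120000, 0.177333 μs; sum = 360000 μs.
Processing at 3 router(s): 3 × 0.54 ms = 1620 μs.
End-to-end = 364000 μs.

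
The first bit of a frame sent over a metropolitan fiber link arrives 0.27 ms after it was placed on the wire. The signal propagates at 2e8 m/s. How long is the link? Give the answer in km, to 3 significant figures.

d = s × t_prop = 200000000 × 0.00027 = 54.0 km.

54.0 km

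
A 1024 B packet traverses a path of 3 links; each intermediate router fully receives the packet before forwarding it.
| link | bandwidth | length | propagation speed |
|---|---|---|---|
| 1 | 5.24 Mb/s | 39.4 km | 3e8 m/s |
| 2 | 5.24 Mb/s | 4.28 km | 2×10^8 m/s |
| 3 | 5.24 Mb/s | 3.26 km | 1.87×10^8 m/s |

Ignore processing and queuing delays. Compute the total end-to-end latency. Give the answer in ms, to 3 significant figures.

L = 1024 × 8 = 8192 bits.
Transmission delay per hop = L/R = 8192/5240000 = 1.56336 ms; 3 hops → 4.69008 ms.
Propagation delays (d/s per hop): 0.131333, 0.0214, 0.0174332 ms; sum = 0.170166 ms.
End-to-end = 4.86 ms.

4.86 ms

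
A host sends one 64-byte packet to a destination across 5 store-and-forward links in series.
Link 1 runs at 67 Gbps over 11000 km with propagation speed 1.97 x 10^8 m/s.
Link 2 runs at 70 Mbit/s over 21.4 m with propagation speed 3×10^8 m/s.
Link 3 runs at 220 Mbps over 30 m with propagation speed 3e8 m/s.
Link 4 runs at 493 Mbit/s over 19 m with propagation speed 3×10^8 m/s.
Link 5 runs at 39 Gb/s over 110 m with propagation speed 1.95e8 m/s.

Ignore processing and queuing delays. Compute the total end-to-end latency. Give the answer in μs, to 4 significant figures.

55850 μs

L = 64 × 8 = 512 bits.
Transmission delays (L/R per hop): 0.00764179, 7.31429, 2.32727, 1.03854, 0.0131282 μs; sum = 10.7009 μs.
Propagation delays (d/s per hop): 55837.6, 0.0713333, 0.1, 0.0633333, 0.564103 μs; sum = 55838.4 μs.
End-to-end = 55850 μs.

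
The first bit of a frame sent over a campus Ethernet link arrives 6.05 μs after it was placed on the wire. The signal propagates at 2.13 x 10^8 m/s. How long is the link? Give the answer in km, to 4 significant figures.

d = s × t_prop = 213000000 × 6.05e-06 = 1.289 km.

1.289 km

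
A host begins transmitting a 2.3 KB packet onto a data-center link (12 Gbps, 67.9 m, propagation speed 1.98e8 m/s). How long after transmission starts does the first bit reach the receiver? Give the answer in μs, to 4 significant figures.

First bit experiences only propagation delay: d/s = 67.9/198000000 = 0.3429 μs.

0.3429 μs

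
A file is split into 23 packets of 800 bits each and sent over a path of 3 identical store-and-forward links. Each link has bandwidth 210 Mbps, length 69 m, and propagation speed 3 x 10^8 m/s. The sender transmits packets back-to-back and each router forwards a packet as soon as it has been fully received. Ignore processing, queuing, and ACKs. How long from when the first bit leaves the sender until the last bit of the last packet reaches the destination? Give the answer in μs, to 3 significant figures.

Per-hop transmission t_tx = L/R = 800/210000000 = 3.80952 μs.
Per-hop propagation t_prop = 69/300000000 = 0.23 μs.
Pipeline fill: first packet needs 3·t_tx to clear all hops; remaining 22 packets each add one t_tx.
Total = (3+23-1)·t_tx + 3·t_prop = 25·3.80952 + 3·0.23 = 95.9 μs.

95.9 μs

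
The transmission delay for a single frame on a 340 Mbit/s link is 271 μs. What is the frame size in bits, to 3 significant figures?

L = R × t_tx = 340000000 b/s × 0.000271 s = 92140 bits.

92100 bits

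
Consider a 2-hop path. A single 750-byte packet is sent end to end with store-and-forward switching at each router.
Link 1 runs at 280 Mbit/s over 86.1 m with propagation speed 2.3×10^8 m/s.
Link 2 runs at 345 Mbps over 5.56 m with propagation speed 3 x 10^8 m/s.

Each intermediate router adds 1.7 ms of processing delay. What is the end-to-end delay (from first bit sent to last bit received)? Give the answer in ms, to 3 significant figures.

L = 750 × 8 = 6000 bits.
Transmission delays (L/R per hop): 0.0214286, 0.0173913 ms; sum = 0.0388199 ms.
Propagation delays (d/s per hop): 0.000374348, 1.85333e-05 ms; sum = 0.000392881 ms.
Processing at 1 router(s): 1 × 1.7 ms = 1.7 ms.
End-to-end = 1.74 ms.

1.74 ms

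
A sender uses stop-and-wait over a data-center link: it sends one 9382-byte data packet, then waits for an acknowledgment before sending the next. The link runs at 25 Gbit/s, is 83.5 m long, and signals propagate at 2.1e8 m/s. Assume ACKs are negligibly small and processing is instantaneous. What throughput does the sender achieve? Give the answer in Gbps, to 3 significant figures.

19.8 Gbps

t_tx = L/R = 75056/25000000000 = 3.00224e-06 s.
t_prop = 83.5/210000000 = 3.97619e-07 s; RTT = 7.95238e-07 s.
Cycle = t_tx + RTT = 3.79748e-06 s.
Throughput = L / cycle = 75056 / 3.79748e-06 = 19.8 Gbps.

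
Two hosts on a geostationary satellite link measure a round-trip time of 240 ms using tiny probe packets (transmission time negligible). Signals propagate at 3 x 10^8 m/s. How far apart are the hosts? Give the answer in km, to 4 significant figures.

36000 km

One-way propagation = RTT/2 = 120 ms.
d = s × t = 300000000 × 0.12 = 36000 km.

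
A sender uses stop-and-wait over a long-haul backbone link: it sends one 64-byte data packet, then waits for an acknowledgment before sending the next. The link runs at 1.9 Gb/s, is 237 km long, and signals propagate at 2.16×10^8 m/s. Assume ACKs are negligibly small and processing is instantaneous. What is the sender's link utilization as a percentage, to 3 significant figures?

t_tx = L/R = 512/1900000000 = 2.69474e-07 s.
t_prop = 237000/216000000 = 0.00109722 s; RTT = 0.00219444 s.
Cycle = t_tx + RTT = 0.00219471 s.
Utilization = t_tx / cycle = 2.69474e-07/0.00219471 = 0.0123 %.

0.0123 %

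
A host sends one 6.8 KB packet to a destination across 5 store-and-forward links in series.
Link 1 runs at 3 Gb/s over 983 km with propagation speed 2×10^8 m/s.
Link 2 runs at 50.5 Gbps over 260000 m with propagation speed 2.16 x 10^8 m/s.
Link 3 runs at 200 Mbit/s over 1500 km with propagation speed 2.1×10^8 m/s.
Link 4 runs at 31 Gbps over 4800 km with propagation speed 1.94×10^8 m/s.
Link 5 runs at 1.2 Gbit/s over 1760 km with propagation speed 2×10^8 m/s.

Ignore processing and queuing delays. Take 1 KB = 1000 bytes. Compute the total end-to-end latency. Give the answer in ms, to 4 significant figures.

47.14 ms

L = 54400 bits.
Transmission delays (L/R per hop): 0.0181333, 0.00107723, 0.272, 0.00175484, 0.0453333 ms; sum = 0.338299 ms.
Propagation delays (d/s per hop): 4.915, 1.2037, 7.14286, 24.7423, 8.8 ms; sum = 46.8038 ms.
End-to-end = 47.14 ms.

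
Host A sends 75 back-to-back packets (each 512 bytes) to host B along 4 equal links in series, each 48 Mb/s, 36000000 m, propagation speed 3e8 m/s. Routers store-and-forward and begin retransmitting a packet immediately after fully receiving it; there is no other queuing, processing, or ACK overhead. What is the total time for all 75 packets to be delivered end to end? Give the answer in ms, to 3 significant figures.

487 ms

Per-hop transmission t_tx = L/R = 4096/48000000 = 0.0853333 ms.
Per-hop propagation t_prop = 36000000/300000000 = 120 ms.
Pipeline fill: first packet needs 4·t_tx to clear all hops; remaining 74 packets each add one t_tx.
Total = (4+75-1)·t_tx + 4·t_prop = 78·0.0853333 + 4·120 = 487 ms.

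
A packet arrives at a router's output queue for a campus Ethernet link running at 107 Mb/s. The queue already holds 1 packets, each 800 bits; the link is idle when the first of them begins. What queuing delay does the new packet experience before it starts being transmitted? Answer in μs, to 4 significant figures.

7.477 μs

Each queued packet: L/R = 800/107000000 = 7.47664 μs.
1 queued → 7.47664 μs.
Queuing delay = 7.477 μs.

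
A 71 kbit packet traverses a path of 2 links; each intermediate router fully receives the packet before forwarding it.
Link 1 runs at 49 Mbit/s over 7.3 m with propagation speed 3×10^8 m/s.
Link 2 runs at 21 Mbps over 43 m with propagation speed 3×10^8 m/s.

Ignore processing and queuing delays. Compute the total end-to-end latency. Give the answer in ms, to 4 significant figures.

L = 71000 bits.
Transmission delays (L/R per hop): 1.44898, 3.38095 ms; sum = 4.82993 ms.
Propagation delays (d/s per hop): 2.43333e-05, 0.000143333 ms; sum = 0.000167667 ms.
End-to-end = 4.830 ms.

4.830 ms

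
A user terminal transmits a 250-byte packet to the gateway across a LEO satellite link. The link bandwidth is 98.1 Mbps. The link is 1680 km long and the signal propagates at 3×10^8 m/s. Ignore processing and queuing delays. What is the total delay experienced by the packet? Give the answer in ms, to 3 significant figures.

5.62 ms

L = 250 × 8 = 2000 bits.
Transmission delay = L/R = 2000 / 98100000 = 0.0203874 ms.
Propagation delay = d/s = 1680000 m / 300000000 m/s = 5.6 ms.
Total = 5.62 ms.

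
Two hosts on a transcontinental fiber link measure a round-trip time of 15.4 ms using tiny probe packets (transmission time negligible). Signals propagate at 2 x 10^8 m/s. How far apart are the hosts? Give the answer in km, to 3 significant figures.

One-way propagation = RTT/2 = 7.7 ms.
d = s × t = 200000000 × 0.0077 = 1540 km.

1540 km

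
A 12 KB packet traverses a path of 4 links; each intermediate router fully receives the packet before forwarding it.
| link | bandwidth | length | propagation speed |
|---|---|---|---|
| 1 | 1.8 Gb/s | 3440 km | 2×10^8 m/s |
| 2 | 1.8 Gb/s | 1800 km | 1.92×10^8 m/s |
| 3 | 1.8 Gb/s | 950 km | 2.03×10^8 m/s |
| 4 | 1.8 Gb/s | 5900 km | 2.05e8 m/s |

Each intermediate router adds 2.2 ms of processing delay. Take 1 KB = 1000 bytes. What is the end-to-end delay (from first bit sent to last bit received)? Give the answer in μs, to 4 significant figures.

66850 μs

L = 96000 bits.
Transmission delay per hop = L/R = 96000/1800000000 = 53.3333 μs; 4 hops → 213.333 μs.
Propagation delays (d/s per hop): 17200, 9375, 4679.8, 28780.5 μs; sum = 60035.3 μs.
Processing at 3 router(s): 3 × 2.2 ms = 6600 μs.
End-to-end = 66850 μs.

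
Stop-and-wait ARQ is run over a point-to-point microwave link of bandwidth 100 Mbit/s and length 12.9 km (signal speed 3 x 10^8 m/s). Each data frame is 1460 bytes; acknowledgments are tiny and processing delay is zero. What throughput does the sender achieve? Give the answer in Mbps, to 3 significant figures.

57.6 Mbps

t_tx = L/R = 11680/100000000 = 0.0001168 s.
t_prop = 12900/300000000 = 4.3e-05 s; RTT = 8.6e-05 s.
Cycle = t_tx + RTT = 0.0002028 s.
Throughput = L / cycle = 11680 / 0.0002028 = 57.6 Mbps.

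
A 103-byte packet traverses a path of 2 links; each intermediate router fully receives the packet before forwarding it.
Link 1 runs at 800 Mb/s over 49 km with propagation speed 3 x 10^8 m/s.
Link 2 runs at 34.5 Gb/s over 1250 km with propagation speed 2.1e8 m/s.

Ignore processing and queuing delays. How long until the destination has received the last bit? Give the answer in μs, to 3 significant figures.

L = 103 × 8 = 824 bits.
Transmission delays (L/R per hop): 1.03, 0.0238841 μs; sum = 1.05388 μs.
Propagation delays (d/s per hop): 163.333, 5952.38 μs; sum = 6115.71 μs.
End-to-end = 6120 μs.

6120 μs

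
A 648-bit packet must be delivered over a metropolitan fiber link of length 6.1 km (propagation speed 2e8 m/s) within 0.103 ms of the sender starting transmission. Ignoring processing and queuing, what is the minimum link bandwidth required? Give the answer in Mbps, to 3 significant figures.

Propagation delay = 6100 / 200000000 = 0.0305 ms.
Transmission budget = 0.103 − 0.0305 = 0.0725 ms.
R ≥ L / t_tx = 648 bits / 7.25e-05 s = 8.94 Mbps.

8.94 Mbps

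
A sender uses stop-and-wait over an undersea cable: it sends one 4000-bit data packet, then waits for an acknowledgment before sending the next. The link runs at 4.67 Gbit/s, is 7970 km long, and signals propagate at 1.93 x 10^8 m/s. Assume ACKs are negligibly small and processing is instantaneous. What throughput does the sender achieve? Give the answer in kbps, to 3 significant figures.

t_tx = L/R = 4000/4670000000 = 8.56531e-07 s.
t_prop = 7970000/193000000 = 0.0412953 s; RTT = 0.0825907 s.
Cycle = t_tx + RTT = 0.0825915 s.
Throughput = L / cycle = 4000 / 0.0825915 = 48.4 kbps.

48.4 kbps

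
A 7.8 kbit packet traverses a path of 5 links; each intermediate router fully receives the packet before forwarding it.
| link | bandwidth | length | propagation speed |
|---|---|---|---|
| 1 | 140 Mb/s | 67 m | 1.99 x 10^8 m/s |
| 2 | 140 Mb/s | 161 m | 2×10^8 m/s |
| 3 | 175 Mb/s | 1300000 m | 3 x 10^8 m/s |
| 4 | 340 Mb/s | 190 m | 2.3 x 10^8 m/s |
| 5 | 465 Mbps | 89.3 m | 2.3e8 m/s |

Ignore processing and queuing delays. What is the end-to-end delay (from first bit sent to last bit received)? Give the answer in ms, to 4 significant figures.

L = 7800 bits.
Transmission delays (L/R per hop): 0.0557143, 0.0557143, 0.0445714, 0.0229412, 0.0167742 ms; sum = 0.195715 ms.
Propagation delays (d/s per hop): 0.000336683, 0.000805, 4.33333, 0.000826087, 0.000388261 ms; sum = 4.33569 ms.
End-to-end = 4.531 ms.

4.531 ms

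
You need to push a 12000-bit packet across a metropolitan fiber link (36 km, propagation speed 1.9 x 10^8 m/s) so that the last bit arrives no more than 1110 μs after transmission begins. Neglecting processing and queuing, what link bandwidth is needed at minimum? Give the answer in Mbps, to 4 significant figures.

13.04 Mbps

Propagation delay = 36000 / 190000000 = 189.474 μs.
Transmission budget = 1110 − 189.474 = 920.526 μs.
R ≥ L / t_tx = 12000 bits / 0.000920526 s = 13.04 Mbps.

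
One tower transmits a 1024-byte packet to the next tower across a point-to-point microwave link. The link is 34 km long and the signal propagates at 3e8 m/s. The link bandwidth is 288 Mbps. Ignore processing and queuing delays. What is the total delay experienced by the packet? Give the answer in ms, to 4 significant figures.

L = 1024 × 8 = 8192 bits.
Transmission delay = L/R = 8192 / 288000000 = 0.0284444 ms.
Propagation delay = d/s = 34000 m / 300000000 m/s = 0.113333 ms.
Total = 0.1418 ms.

0.1418 ms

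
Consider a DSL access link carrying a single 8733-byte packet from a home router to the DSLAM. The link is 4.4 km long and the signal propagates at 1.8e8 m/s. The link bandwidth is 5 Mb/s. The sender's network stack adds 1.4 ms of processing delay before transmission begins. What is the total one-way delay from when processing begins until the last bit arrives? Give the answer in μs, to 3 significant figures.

15400 μs

L = 8733 × 8 = 69864 bits.
Transmission delay = L/R = 69864 / 5000000 = 13972.8 μs.
Propagation delay = d/s = 4400 m / 180000000 m/s = 24.4444 μs.
Plus processing delay 1.4 ms = 1400 μs.
Total = 15400 μs.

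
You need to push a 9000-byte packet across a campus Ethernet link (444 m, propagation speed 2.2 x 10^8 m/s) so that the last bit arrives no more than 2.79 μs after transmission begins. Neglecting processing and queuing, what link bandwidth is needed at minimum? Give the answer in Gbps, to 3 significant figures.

L = 72000 bits.
Propagation delay = 444 / 2.2e+08 = 2.01818 μs.
Transmission budget = 2.79 − 2.01818 = 0.771818 μs.
R ≥ L / t_tx = 72000 bits / 7.71818e-07 s = 93.3 Gbps.

93.3 Gbps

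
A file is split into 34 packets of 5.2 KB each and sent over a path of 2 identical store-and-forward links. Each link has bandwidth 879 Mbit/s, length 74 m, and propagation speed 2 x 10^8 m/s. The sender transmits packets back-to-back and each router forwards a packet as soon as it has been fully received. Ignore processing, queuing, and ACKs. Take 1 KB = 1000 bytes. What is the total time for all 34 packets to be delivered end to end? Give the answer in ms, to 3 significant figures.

Per-hop transmission t_tx = L/R = 41600/879000000 = 0.0473265 ms.
Per-hop propagation t_prop = 74/200000000 = 0.00037 ms.
Pipeline fill: first packet needs 2·t_tx to clear all hops; remaining 33 packets each add one t_tx.
Total = (2+34-1)·t_tx + 2·t_prop = 35·0.0473265 + 2·0.00037 = 1.66 ms.

1.66 ms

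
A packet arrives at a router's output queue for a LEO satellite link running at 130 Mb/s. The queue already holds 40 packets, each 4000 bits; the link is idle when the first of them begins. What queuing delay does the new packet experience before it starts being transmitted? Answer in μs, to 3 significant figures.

Each queued packet: L/R = 4000/130000000 = 30.7692 μs.
40 queued → 1230.77 μs.
Queuing delay = 1230 μs.

1230 μs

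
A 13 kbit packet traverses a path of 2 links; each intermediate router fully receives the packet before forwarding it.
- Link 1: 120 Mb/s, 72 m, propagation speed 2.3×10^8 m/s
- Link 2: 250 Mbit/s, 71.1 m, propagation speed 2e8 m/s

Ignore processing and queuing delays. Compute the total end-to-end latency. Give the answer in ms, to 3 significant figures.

L = 13000 bits.
Transmission delays (L/R per hop): 0.108333, 0.052 ms; sum = 0.160333 ms.
Propagation delays (d/s per hop): 0.000313043, 0.0003555 ms; sum = 0.000668543 ms.
End-to-end = 0.161 ms.

0.161 ms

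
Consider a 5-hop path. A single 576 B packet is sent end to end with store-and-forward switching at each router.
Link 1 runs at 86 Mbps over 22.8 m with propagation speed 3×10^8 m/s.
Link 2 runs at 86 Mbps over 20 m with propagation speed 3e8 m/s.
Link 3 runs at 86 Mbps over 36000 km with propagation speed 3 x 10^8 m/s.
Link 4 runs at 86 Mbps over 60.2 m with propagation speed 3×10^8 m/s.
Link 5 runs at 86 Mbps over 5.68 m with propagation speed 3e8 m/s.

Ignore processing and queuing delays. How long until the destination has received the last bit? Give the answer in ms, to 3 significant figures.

L = 576 × 8 = 4608 bits.
Transmission delay per hop = L/R = 4608/86000000 = 0.0535814 ms; 5 hops → 0.267907 ms.
Propagation delays (d/s per hop): 7.6e-05, 6.66667e-05, 120, 0.000200667, 1.89333e-05 ms; sum = 120 ms.
End-to-end = 120 ms.

120 ms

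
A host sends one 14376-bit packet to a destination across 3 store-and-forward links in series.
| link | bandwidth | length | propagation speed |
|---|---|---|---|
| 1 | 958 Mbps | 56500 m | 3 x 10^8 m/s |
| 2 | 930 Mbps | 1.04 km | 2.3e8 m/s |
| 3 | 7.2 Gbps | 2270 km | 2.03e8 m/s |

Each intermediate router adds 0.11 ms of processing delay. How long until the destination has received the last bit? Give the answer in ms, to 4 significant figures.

Transmission delays (L/R per hop): 0.0150063, 0.0154581, 0.00199667 ms; sum = 0.032461 ms.
Propagation delays (d/s per hop): 0.188333, 0.00452174, 11.1823 ms; sum = 11.3751 ms.
Processing at 2 router(s): 2 × 0.11 ms = 0.22 ms.
End-to-end = 11.63 ms.

11.63 ms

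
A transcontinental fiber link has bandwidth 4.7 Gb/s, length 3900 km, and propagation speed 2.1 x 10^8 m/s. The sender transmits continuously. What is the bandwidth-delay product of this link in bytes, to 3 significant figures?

10900000 bytes

Propagation delay = 3900000 / 210000000 = 0.0185714 s.
BDP = R × t_prop = 4700000000 × 0.0185714 = 87285700 bits.
In bytes: 87285700/8 = 10900000 bytes.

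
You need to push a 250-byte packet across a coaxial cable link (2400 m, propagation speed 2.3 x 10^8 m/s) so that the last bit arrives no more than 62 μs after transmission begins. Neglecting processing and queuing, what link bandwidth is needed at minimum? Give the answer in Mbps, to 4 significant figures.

L = 2000 bits.
Propagation delay = 2400 / 2.3e+08 = 10.4348 μs.
Transmission budget = 62 − 10.4348 = 51.5652 μs.
R ≥ L / t_tx = 2000 bits / 5.15652e-05 s = 38.79 Mbps.

38.79 Mbps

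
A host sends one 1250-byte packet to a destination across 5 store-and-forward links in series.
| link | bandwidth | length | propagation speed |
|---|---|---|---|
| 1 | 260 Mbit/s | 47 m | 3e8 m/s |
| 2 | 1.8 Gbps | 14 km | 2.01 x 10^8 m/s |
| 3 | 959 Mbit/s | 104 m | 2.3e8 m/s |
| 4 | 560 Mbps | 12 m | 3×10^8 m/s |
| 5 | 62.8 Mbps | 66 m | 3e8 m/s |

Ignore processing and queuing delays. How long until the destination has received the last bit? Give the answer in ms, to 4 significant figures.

L = 1250 × 8 = 10000 bits.
Transmission delays (L/R per hop): 0.0384615, 0.00555556, 0.0104275, 0.0178571, 0.159236 ms; sum = 0.231537 ms.
Propagation delays (d/s per hop): 0.000156667, 0.0696517, 0.000452174, 4e-05, 0.00022 ms; sum = 0.0705206 ms.
End-to-end = 0.3021 ms.

0.3021 ms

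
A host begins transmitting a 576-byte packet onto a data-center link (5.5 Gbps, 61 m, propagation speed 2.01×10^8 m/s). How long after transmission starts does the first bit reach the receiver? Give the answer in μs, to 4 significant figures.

0.3035 μs

First bit experiences only propagation delay: d/s = 61/2.01e+08 = 0.3035 μs.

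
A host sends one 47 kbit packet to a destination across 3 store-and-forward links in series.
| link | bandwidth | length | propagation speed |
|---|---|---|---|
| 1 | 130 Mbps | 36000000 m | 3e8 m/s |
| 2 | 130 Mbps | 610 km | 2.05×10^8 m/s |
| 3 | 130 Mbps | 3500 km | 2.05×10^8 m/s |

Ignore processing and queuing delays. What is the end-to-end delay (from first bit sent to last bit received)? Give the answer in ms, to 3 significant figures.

141 ms

L = 47000 bits.
Transmission delay per hop = L/R = 47000/130000000 = 0.361538 ms; 3 hops → 1.08462 ms.
Propagation delays (d/s per hop): 120, 2.97561, 17.0732 ms; sum = 140.049 ms.
End-to-end = 141 ms.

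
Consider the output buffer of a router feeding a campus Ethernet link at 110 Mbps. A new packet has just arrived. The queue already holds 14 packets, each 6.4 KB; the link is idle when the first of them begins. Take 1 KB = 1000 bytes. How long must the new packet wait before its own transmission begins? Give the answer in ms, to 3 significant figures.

6.52 ms

Each queued packet: L/R = 51200/110000000 = 0.465455 ms.
14 queued → 6.51636 ms.
Queuing delay = 6.52 ms.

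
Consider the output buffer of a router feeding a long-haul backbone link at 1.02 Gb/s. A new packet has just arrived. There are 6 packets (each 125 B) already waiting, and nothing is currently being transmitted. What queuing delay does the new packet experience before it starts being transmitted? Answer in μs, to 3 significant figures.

Each queued packet: L/R = 1000/1020000000 = 0.980392 μs.
6 queued → 5.88235 μs.
Queuing delay = 5.88 μs.

5.88 μs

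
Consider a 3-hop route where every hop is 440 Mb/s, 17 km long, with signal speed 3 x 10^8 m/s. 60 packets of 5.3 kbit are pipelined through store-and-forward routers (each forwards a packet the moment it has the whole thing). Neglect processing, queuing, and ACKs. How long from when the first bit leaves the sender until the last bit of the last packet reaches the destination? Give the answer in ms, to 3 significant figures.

0.917 ms

Per-hop transmission t_tx = L/R = 5300/440000000 = 0.0120455 ms.
Per-hop propagation t_prop = 17000/300000000 = 0.0566667 ms.
Pipeline fill: first packet needs 3·t_tx to clear all hops; remaining 59 packets each add one t_tx.
Total = (3+60-1)·t_tx + 3·t_prop = 62·0.0120455 + 3·0.0566667 = 0.917 ms.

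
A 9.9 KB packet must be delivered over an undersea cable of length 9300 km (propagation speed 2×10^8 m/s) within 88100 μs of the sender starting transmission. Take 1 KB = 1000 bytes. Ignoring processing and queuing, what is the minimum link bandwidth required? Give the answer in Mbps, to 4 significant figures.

L = 79200 bits.
Propagation delay = 9300000 / 200000000 = 46500 μs.
Transmission budget = 88100 − 46500 = 41600 μs.
R ≥ L / t_tx = 79200 bits / 0.0416 s = 1.904 Mbps.

1.904 Mbps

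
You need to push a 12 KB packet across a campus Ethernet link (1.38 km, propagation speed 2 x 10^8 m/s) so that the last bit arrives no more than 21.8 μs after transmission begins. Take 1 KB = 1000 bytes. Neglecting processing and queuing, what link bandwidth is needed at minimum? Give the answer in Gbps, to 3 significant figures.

6.44 Gbps

L = 96000 bits.
Propagation delay = 1380 / 200000000 = 6.9 μs.
Transmission budget = 21.8 − 6.9 = 14.9 μs.
R ≥ L / t_tx = 96000 bits / 1.49e-05 s = 6.44 Gbps.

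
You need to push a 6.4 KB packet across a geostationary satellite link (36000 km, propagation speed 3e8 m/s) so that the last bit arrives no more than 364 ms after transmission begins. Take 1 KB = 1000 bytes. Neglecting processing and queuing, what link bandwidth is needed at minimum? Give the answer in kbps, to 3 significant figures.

L = 51200 bits.
Propagation delay = 36000000 / 300000000 = 120 ms.
Transmission budget = 364 − 120 = 244 ms.
R ≥ L / t_tx = 51200 bits / 0.244 s = 210 kbps.

210 kbps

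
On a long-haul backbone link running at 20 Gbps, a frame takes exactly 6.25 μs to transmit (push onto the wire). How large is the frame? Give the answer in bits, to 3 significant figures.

125000 bits

L = R × t_tx = 20000000000 b/s × 6.25e-06 s = 125000 bits.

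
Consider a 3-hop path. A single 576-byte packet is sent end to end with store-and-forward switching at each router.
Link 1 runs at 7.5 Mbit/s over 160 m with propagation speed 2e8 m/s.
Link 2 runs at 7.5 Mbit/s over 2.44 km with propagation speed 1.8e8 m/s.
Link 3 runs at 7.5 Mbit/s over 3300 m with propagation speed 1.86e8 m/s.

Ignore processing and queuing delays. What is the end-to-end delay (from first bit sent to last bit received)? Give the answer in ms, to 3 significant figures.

1.88 ms

L = 576 × 8 = 4608 bits.
Transmission delay per hop = L/R = 4608/7500000 = 0.6144 ms; 3 hops → 1.8432 ms.
Propagation delays (d/s per hop): 0.0008, 0.0135556, 0.0177419 ms; sum = 0.0320975 ms.
End-to-end = 1.88 ms.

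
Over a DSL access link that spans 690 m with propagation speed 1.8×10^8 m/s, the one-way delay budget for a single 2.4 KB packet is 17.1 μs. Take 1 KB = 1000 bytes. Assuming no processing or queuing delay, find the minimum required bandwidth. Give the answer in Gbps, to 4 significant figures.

L = 19200 bits.
Propagation delay = 690 / 180000000 = 3.83333 μs.
Transmission budget = 17.1 − 3.83333 = 13.2667 μs.
R ≥ L / t_tx = 19200 bits / 1.32667e-05 s = 1.447 Gbps.

1.447 Gbps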